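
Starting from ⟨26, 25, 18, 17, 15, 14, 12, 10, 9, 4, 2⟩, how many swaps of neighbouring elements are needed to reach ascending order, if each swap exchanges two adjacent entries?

Adjacent swaps: 55

The minimum number of adjacent swaps to sort an array equals its inversion count, since every such swap removes exactly one inversion.
Count inversions — for each element, later elements that are smaller:
26: 25, 18, 17, 15, 14, 12, 10, 9, 4, 2 → 10
25: 18, 17, 15, 14, 12, 10, 9, 4, 2 → 9
18: 17, 15, 14, 12, 10, 9, 4, 2 → 8
17: 15, 14, 12, 10, 9, 4, 2 → 7
15: 14, 12, 10, 9, 4, 2 → 6
14: 12, 10, 9, 4, 2 → 5
12: 10, 9, 4, 2 → 4
10: 9, 4, 2 → 3
9: 4, 2 → 2
4: 2 → 1
2: none → 0
Total inversions: 10 + 9 + 8 + 7 + 6 + 5 + 4 + 3 + 2 + 1 + 0 = 55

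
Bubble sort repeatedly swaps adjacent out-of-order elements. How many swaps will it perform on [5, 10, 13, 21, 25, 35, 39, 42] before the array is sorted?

0 swaps

The minimum number of adjacent swaps to sort an array equals its inversion count, since every such swap removes exactly one inversion.
Count inversions — for each element, later elements that are smaller:
5: none → 0
10: none → 0
13: none → 0
21: none → 0
25: none → 0
35: none → 0
39: none → 0
42: none → 0
Total inversions: 0 + 0 + 0 + 0 + 0 + 0 + 0 + 0 = 0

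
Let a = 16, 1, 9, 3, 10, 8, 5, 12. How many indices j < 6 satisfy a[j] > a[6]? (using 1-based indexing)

3 such elements

The element at index 6 is 8.
Elements before it: 16, 1, 9, 3, 10
Those larger than 8: 16, 9, 10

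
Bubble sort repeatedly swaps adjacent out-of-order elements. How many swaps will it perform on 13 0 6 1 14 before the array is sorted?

Minimum adjacent swaps = number of inversions (each swap of adjacent out-of-order elements removes one inversion and no swap can remove more).
Count inversions — for each element, later elements that are smaller:
13: 0, 6, 1 → 3
0: none → 0
6: 1 → 1
1: none → 0
14: none → 0
Total inversions: 3 + 0 + 1 + 0 + 0 = 4

4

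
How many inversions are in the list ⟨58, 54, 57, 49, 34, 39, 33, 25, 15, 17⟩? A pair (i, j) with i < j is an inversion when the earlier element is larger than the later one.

Sweep left to right; for each value list the smaller values that follow it:
58 → 54, 57, 49, 34, 39, 33, 25, 15, 17 → 9
54 → 49, 34, 39, 33, 25, 15, 17 → 7
57 → 49, 34, 39, 33, 25, 15, 17 → 7
49 → 34, 39, 33, 25, 15, 17 → 6
34 → 33, 25, 15, 17 → 4
39 → 33, 25, 15, 17 → 4
33 → 25, 15, 17 → 3
25 → 15, 17 → 2
15 → none → 0
17 → none → 0
Sum: 9 + 7 + 7 + 6 + 4 + 4 + 3 + 2 + 0 + 0 = 42

42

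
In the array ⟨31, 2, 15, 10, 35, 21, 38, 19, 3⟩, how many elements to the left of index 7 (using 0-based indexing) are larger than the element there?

The element at index 7 is 19.
Elements before it: 31, 2, 15, 10, 35, 21, 38
Those larger than 19: 31, 35, 21, 38

4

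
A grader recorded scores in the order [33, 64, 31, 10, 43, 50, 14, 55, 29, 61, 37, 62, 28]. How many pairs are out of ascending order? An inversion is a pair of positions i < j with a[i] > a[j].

For each element, count later entries that are smaller:
33 → 31, 10, 14, 29, 28 → 5
64 → 31, 10, 43, 50, 14, 55, 29, 61, 37, 62, 28 → 11
31 → 10, 14, 29, 28 → 4
10 → none → 0
43 → 14, 29, 37, 28 → 4
50 → 14, 29, 37, 28 → 4
14 → none → 0
55 → 29, 37, 28 → 3
29 → 28 → 1
61 → 37, 28 → 2
37 → 28 → 1
62 → 28 → 1
28 → none → 0
Sum: 5 + 11 + 4 + 0 + 4 + 4 + 0 + 3 + 1 + 2 + 1 + 1 + 0 = 36

There are 36 out-of-order pairs.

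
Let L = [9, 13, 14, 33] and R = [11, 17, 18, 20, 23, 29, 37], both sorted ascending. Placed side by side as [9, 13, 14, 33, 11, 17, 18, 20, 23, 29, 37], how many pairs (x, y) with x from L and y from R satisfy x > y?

8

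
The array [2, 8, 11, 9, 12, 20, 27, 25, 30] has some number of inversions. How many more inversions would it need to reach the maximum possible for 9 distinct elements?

34

Maximum inversions for 9 distinct elements is C(9, 2) = 9·8/2 = 36.
Current inversions — for each element, count later smaller elements:
2: 0
8: 0
11: 1
9: 0
12: 0
20: 0
27: 1
25: 0
30: 0
Current total: 0 + 0 + 1 + 0 + 0 + 0 + 1 + 0 + 0 = 2
Shortfall: 36 − 2 = 34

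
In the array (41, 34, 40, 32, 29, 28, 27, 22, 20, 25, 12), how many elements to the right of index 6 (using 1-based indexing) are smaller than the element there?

The element at index 6 is 28.
Elements after it: 27, 22, 20, 25, 12
Those smaller than 28: 27, 22, 20, 25, 12

5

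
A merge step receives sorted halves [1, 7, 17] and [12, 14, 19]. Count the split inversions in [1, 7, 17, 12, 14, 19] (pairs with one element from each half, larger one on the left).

2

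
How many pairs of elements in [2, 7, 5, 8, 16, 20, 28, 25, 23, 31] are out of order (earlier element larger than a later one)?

4 inversions

Sweep left to right; for each value list the smaller values that follow it:
2 → none → 0
7 → 5 → 1
5 → none → 0
8 → none → 0
16 → none → 0
20 → none → 0
28 → 25, 23 → 2
25 → 23 → 1
23 → none → 0
31 → none → 0
Sum: 0 + 1 + 0 + 0 + 0 + 0 + 2 + 1 + 0 + 0 = 4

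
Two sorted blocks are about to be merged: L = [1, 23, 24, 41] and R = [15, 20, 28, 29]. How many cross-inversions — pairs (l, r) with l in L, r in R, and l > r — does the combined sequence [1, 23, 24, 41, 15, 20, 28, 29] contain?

For each element r of the right run, count left-run elements greater than r:
r = 15: 23, 24, 41 → 3
r = 20: 23, 24, 41 → 3
r = 28: 41 → 1
r = 29: 41 → 1
Cross-inversions: 3 + 3 + 1 + 1 = 8

8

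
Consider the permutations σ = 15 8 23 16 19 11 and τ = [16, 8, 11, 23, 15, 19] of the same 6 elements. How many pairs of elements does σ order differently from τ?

Assign each item its position (1..6) in the first ordering, then rewrite the second ordering as that position sequence:
positions: 15→1, 8→2, 23→3, 16→4, 19→5, 11→6
second ordering as positions: [4, 2, 6, 3, 1, 5]
Discordant pairs = inversions in this position sequence.
4: 2, 3, 1 → 3
2: 1 → 1
6: 3, 1, 5 → 3
3: 1 → 1
1: 0
5: 0
Total: 3 + 1 + 3 + 1 + 0 + 0 = 8

8 discordant pairs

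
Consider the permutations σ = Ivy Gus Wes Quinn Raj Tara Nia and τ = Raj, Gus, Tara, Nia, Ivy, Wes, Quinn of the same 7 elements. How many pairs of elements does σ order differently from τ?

11 discordant pairs

Assign each item its position (1..7) in the first ordering, then rewrite the second ordering as that position sequence:
positions: Ivy→1, Gus→2, Wes→3, Quinn→4, Raj→5, Tara→6, Nia→7
second ordering as positions: [5, 2, 6, 7, 1, 3, 4]
Discordant pairs = inversions in this position sequence.
5: 2, 1, 3, 4 → 4
2: 1 → 1
6: 1, 3, 4 → 3
7: 1, 3, 4 → 3
1: 0
3: 0
4: 0
Total: 4 + 1 + 3 + 3 + 0 + 0 + 0 = 11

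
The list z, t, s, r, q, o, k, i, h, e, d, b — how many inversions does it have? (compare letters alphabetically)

66 inversions

Sweep left to right; for each value list the smaller values that follow it:
z → t, s, r, q, o, k, i, h, e, d, b → 11
t → s, r, q, o, k, i, h, e, d, b → 10
s → r, q, o, k, i, h, e, d, b → 9
r → q, o, k, i, h, e, d, b → 8
q → o, k, i, h, e, d, b → 7
o → k, i, h, e, d, b → 6
k → i, h, e, d, b → 5
i → h, e, d, b → 4
h → e, d, b → 3
e → d, b → 2
d → b → 1
b → none → 0
Sum: 11 + 10 + 9 + 8 + 7 + 6 + 5 + 4 + 3 + 2 + 1 + 0 = 66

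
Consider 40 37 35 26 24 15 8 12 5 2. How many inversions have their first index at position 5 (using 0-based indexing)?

4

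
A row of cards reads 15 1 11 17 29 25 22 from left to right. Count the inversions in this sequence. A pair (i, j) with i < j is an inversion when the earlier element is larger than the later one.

Inversion pairs (indices are 0-based):
(0,1): 15 > 1
(0,2): 15 > 11
(4,5): 29 > 25
(4,6): 29 > 22
(5,6): 25 > 22
That's 5 pairs.

5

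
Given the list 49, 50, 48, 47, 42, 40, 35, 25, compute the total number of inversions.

27 inversions

Element-by-element contributions:
49 → 48, 47, 42, 40, 35, 25 → 6
50 → 48, 47, 42, 40, 35, 25 → 6
48 → 47, 42, 40, 35, 25 → 5
47 → 42, 40, 35, 25 → 4
42 → 40, 35, 25 → 3
40 → 35, 25 → 2
35 → 25 → 1
25 → none → 0
Sum: 6 + 6 + 5 + 4 + 3 + 2 + 1 + 0 = 27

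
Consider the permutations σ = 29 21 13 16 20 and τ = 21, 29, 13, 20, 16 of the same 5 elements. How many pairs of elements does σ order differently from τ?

Assign each item its position (1..5) in the first ordering, then rewrite the second ordering as that position sequence:
positions: 29→1, 21→2, 13→3, 16→4, 20→5
second ordering as positions: [2, 1, 3, 5, 4]
Discordant pairs = inversions in this position sequence.
2: 1 → 1
1: 0
3: 0
5: 4 → 1
4: 0
Total: 1 + 0 + 0 + 1 + 0 = 2

2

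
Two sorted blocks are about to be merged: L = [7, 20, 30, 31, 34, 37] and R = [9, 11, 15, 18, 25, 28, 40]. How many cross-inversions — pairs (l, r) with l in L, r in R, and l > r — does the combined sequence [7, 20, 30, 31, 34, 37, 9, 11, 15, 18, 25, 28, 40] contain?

Take each right-half value and tally the left-half values above it:
r = 9: 20, 30, 31, 34, 37 → 5
r = 11: 20, 30, 31, 34, 37 → 5
r = 15: 20, 30, 31, 34, 37 → 5
r = 18: 20, 30, 31, 34, 37 → 5
r = 25: 30, 31, 34, 37 → 4
r = 28: 30, 31, 34, 37 → 4
r = 40: none → 0
Cross-inversions: 5 + 5 + 5 + 5 + 4 + 4 + 0 = 28

Cross-inversions: 28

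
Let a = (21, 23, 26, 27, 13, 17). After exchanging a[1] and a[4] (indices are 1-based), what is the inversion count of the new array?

Positions 1 and 4 hold 21 and 27; after swapping, the array is [27, 23, 26, 21, 13, 17].
Sweep left to right; for each value list the smaller values that follow it:
27: 5
23: 3
26: 3
21: 2
13: 0
17: 0
Sum: 5 + 3 + 3 + 2 + 0 + 0 = 13

13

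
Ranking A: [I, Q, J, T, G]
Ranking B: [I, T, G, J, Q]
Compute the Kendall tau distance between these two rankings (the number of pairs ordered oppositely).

Assign each item its position (1..5) in the first ordering, then rewrite the second ordering as that position sequence:
positions: I→1, Q→2, J→3, T→4, G→5
second ordering as positions: [1, 4, 5, 3, 2]
Discordant pairs = inversions in this position sequence.
1: 0
4: 3, 2 → 2
5: 3, 2 → 2
3: 2 → 1
2: 0
Total: 0 + 2 + 2 + 1 + 0 = 5

Discordant pairs: 5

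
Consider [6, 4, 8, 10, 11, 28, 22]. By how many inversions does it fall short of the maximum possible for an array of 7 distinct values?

19

Maximum inversions for 7 distinct elements is C(7, 2) = 7·6/2 = 21.
Current inversions — for each element, count later smaller elements:
6: 1
4: 0
8: 0
10: 0
11: 0
28: 1
22: 0
Current total: 1 + 0 + 0 + 0 + 0 + 1 + 0 = 2
Shortfall: 21 − 2 = 19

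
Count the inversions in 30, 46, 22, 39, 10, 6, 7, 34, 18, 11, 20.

35 out-of-order pairs

Element-by-element contributions:
30 → 22, 10, 6, 7, 18, 11, 20 → 7
46 → 22, 39, 10, 6, 7, 34, 18, 11, 20 → 9
22 → 10, 6, 7, 18, 11, 20 → 6
39 → 10, 6, 7, 34, 18, 11, 20 → 7
10 → 6, 7 → 2
6 → none → 0
7 → none → 0
34 → 18, 11, 20 → 3
18 → 11 → 1
11 → none → 0
20 → none → 0
Sum: 7 + 9 + 6 + 7 + 2 + 0 + 0 + 3 + 1 + 0 + 0 = 35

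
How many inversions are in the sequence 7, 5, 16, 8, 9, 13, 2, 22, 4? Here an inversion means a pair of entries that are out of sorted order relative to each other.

Element-by-element contributions:
7: 3
5: 2
16: 5
8: 2
9: 2
13: 2
2: 0
22: 1
4: 0
Sum: 3 + 2 + 5 + 2 + 2 + 2 + 0 + 1 + 0 = 17

17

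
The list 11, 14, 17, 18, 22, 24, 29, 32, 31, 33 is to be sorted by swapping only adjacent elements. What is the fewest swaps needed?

1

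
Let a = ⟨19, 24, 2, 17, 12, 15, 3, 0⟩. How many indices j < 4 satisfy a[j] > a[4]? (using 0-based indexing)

3

The element at index 4 is 12.
Elements before it: 19, 24, 2, 17
Those larger than 12: 19, 24, 17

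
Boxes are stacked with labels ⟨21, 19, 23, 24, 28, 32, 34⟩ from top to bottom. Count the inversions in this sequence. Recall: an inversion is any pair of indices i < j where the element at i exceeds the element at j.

Element-by-element contributions:
21 → 19 → 1
19 → none → 0
23 → none → 0
24 → none → 0
28 → none → 0
32 → none → 0
34 → none → 0
Sum: 1 + 0 + 0 + 0 + 0 + 0 + 0 = 1

1 inversion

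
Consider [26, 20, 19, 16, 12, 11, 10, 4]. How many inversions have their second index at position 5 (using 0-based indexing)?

5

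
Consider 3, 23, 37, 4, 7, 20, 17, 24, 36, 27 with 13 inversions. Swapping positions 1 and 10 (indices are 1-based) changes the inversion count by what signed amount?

+13

Positions 1 and 10 hold 3 and 27; after swapping, the array is [27, 23, 37, 4, 7, 20, 17, 24, 36, 3].
Sweep left to right; for each value list the smaller values that follow it:
27 → 23, 4, 7, 20, 17, 24, 3 → 7
23 → 4, 7, 20, 17, 3 → 5
37 → 4, 7, 20, 17, 24, 36, 3 → 7
4 → 3 → 1
7 → 3 → 1
20 → 17, 3 → 2
17 → 3 → 1
24 → 3 → 1
36 → 3 → 1
3 → none → 0
Sum: 7 + 5 + 7 + 1 + 1 + 2 + 1 + 1 + 1 + 0 = 26
Change: 26 − 13 = +13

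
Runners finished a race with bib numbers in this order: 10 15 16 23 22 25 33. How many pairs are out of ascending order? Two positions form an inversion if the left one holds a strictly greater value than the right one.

Inversions: 1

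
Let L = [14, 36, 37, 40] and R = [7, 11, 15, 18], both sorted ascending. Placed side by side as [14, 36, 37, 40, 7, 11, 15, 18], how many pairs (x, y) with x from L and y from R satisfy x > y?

Count, for every r in R, how many entries of L exceed r:
r = 7: 14, 36, 37, 40 → 4
r = 11: 14, 36, 37, 40 → 4
r = 15: 36, 37, 40 → 3
r = 18: 36, 37, 40 → 3
Cross-inversions: 4 + 4 + 3 + 3 = 14

Split inversions: 14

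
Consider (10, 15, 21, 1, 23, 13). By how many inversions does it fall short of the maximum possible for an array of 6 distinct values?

Maximum inversions for 6 distinct elements is C(6, 2) = 6·5/2 = 15.
Current inversions — for each element, count later smaller elements:
10: 1
15: 2
21: 2
1: 0
23: 1
13: 0
Current total: 1 + 2 + 2 + 0 + 1 + 0 = 6
Shortfall: 15 − 6 = 9

9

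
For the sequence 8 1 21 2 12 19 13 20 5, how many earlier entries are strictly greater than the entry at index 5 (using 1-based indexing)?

The element at index 5 is 12.
Elements before it: 8, 1, 21, 2
Those larger than 12: 21

1 such element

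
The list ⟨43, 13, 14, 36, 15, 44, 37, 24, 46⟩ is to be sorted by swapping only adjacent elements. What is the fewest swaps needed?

11

Each adjacent swap fixes exactly one inversion, so the minimum swap count equals the number of inversions.
Count inversions — for each element, later elements that are smaller:
43: 13, 14, 36, 15, 37, 24 → 6
13: none → 0
14: none → 0
36: 15, 24 → 2
15: none → 0
44: 37, 24 → 2
37: 24 → 1
24: none → 0
46: none → 0
Total inversions: 6 + 0 + 0 + 2 + 0 + 2 + 1 + 0 + 0 = 11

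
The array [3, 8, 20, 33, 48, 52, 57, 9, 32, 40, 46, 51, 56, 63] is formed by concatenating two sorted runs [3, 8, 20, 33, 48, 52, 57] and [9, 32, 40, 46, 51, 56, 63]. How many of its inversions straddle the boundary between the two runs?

Cross-inversions: 18

For each element r of the right run, count left-run elements greater than r:
r = 9: 20, 33, 48, 52, 57 → 5
r = 32: 33, 48, 52, 57 → 4
r = 40: 48, 52, 57 → 3
r = 46: 48, 52, 57 → 3
r = 51: 52, 57 → 2
r = 56: 57 → 1
r = 63: none → 0
Cross-inversions: 5 + 4 + 3 + 3 + 2 + 1 + 0 = 18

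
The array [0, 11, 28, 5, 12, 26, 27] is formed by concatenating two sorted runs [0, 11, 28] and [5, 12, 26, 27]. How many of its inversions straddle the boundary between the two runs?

Count, for every r in R, how many entries of L exceed r:
r = 5: 11, 28 → 2
r = 12: 28 → 1
r = 26: 28 → 1
r = 27: 28 → 1
Cross-inversions: 2 + 1 + 1 + 1 = 5

Split inversions: 5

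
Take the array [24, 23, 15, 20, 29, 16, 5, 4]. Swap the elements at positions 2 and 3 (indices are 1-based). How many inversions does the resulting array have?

Positions 2 and 3 hold 23 and 15; after swapping, the array is [24, 15, 23, 20, 29, 16, 5, 4].
Sweep left to right; for each value list the smaller values that follow it:
24 → 15, 23, 20, 16, 5, 4 → 6
15 → 5, 4 → 2
23 → 20, 16, 5, 4 → 4
20 → 16, 5, 4 → 3
29 → 16, 5, 4 → 3
16 → 5, 4 → 2
5 → 4 → 1
4 → none → 0
Sum: 6 + 2 + 4 + 3 + 3 + 2 + 1 + 0 = 21

21 inversions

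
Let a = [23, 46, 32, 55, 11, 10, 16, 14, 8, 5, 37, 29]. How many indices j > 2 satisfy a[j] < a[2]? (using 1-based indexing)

9

The element at index 2 is 46.
Elements after it: 32, 55, 11, 10, 16, 14, 8, 5, 37, 29
Those smaller than 46: 32, 11, 10, 16, 14, 8, 5, 37, 29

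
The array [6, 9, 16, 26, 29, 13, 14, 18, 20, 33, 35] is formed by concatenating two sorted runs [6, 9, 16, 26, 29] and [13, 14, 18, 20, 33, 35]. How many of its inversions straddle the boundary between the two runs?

10 split inversions

Take each right-half value and tally the left-half values above it:
r = 13: 16, 26, 29 → 3
r = 14: 16, 26, 29 → 3
r = 18: 26, 29 → 2
r = 20: 26, 29 → 2
r = 33: none → 0
r = 35: none → 0
Cross-inversions: 3 + 3 + 2 + 2 + 0 + 0 = 10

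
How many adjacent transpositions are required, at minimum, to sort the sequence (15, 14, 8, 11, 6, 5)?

Minimum adjacent swaps = number of inversions (each swap of adjacent out-of-order elements removes one inversion and no swap can remove more).
Count inversions — for each element, later elements that are smaller:
15: 14, 8, 11, 6, 5 → 5
14: 8, 11, 6, 5 → 4
8: 6, 5 → 2
11: 6, 5 → 2
6: 5 → 1
5: none → 0
Total inversions: 5 + 4 + 2 + 2 + 1 + 0 = 14

There are 14 adjacent swaps.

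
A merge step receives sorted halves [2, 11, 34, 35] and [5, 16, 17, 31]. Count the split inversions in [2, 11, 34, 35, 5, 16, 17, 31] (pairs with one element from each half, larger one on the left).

9 split inversions

Take each right-half value and tally the left-half values above it:
r = 5: 11, 34, 35 → 3
r = 16: 34, 35 → 2
r = 17: 34, 35 → 2
r = 31: 34, 35 → 2
Cross-inversions: 3 + 2 + 2 + 2 = 9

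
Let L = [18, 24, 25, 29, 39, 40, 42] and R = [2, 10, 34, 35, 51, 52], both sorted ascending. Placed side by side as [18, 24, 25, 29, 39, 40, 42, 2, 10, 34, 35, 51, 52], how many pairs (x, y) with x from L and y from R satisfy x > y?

Count, for every r in R, how many entries of L exceed r:
r = 2: 18, 24, 25, 29, 39, 40, 42 → 7
r = 10: 18, 24, 25, 29, 39, 40, 42 → 7
r = 34: 39, 40, 42 → 3
r = 35: 39, 40, 42 → 3
r = 51: none → 0
r = 52: none → 0
Cross-inversions: 7 + 7 + 3 + 3 + 0 + 0 = 20

20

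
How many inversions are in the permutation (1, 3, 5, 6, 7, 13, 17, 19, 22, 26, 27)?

0

Count, for each position, how many later elements it exceeds:
1 → none → 0
3 → none → 0
5 → none → 0
6 → none → 0
7 → none → 0
13 → none → 0
17 → none → 0
19 → none → 0
22 → none → 0
26 → none → 0
27 → none → 0
Sum: 0 + 0 + 0 + 0 + 0 + 0 + 0 + 0 + 0 + 0 + 0 = 0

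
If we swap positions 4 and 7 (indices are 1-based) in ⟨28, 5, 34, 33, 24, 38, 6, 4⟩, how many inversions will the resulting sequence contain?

Inversions: 14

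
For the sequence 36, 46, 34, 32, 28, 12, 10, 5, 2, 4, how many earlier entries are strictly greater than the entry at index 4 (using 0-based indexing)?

4 such elements

The element at index 4 is 28.
Elements before it: 36, 46, 34, 32
Those larger than 28: 36, 46, 34, 32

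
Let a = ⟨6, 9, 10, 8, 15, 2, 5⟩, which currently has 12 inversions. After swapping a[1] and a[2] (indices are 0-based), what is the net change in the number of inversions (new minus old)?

Positions 1 and 2 hold 9 and 10; after swapping, the array is [6, 10, 9, 8, 15, 2, 5].
Element-by-element contributions:
6 → 2, 5 → 2
10 → 9, 8, 2, 5 → 4
9 → 8, 2, 5 → 3
8 → 2, 5 → 2
15 → 2, 5 → 2
2 → none → 0
5 → none → 0
Sum: 2 + 4 + 3 + 2 + 2 + 0 + 0 = 13
Change: 13 − 12 = +1

+1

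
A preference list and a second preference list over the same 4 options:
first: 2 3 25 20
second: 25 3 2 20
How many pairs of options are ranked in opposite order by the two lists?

3

Assign each item its position (1..4) in the first ordering, then rewrite the second ordering as that position sequence:
positions: 2→1, 3→2, 25→3, 20→4
second ordering as positions: [3, 2, 1, 4]
Discordant pairs = inversions in this position sequence.
3: 2, 1 → 2
2: 1 → 1
1: 0
4: 0
Total: 2 + 1 + 0 + 0 = 3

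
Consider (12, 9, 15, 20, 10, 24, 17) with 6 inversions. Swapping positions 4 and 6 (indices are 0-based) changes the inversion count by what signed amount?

Positions 4 and 6 hold 10 and 17; after swapping, the array is [12, 9, 15, 20, 17, 24, 10].
Count, for each position, how many later elements it exceeds:
12 → 9, 10 → 2
9 → none → 0
15 → 10 → 1
20 → 17, 10 → 2
17 → 10 → 1
24 → 10 → 1
10 → none → 0
Sum: 2 + 0 + 1 + 2 + 1 + 1 + 0 = 7
Change: 7 − 6 = +1

+1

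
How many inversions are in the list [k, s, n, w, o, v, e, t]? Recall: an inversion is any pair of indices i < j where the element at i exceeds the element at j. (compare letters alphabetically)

There are 12 inversions.

Count, for each position, how many later elements it exceeds:
k → e → 1
s → n, o, e → 3
n → e → 1
w → o, v, e, t → 4
o → e → 1
v → e, t → 2
e → none → 0
t → none → 0
Sum: 1 + 3 + 1 + 4 + 1 + 2 + 0 + 0 = 12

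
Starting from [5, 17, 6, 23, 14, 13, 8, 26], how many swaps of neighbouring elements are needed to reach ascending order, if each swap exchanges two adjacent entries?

Each adjacent swap fixes exactly one inversion, so the minimum swap count equals the number of inversions.
Count inversions — for each element, later elements that are smaller:
5: none → 0
17: 6, 14, 13, 8 → 4
6: none → 0
23: 14, 13, 8 → 3
14: 13, 8 → 2
13: 8 → 1
8: none → 0
26: none → 0
Total inversions: 0 + 4 + 0 + 3 + 2 + 1 + 0 + 0 = 10

10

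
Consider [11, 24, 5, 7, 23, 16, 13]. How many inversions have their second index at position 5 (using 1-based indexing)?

1

The element at index 5 is 23.
Elements before it: 11, 24, 5, 7
Those larger than 23: 24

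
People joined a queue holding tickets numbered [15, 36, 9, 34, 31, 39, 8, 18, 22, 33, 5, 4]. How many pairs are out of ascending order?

43 inversions

Count, for each position, how many later elements it exceeds:
15 → 9, 8, 5, 4 → 4
36 → 9, 34, 31, 8, 18, 22, 33, 5, 4 → 9
9 → 8, 5, 4 → 3
34 → 31, 8, 18, 22, 33, 5, 4 → 7
31 → 8, 18, 22, 5, 4 → 5
39 → 8, 18, 22, 33, 5, 4 → 6
8 → 5, 4 → 2
18 → 5, 4 → 2
22 → 5, 4 → 2
33 → 5, 4 → 2
5 → 4 → 1
4 → none → 0
Sum: 4 + 9 + 3 + 7 + 5 + 6 + 2 + 2 + 2 + 2 + 1 + 0 = 43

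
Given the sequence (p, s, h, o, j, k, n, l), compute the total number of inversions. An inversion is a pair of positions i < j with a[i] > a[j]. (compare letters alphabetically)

Count, for each position, how many later elements it exceeds:
p → h, o, j, k, n, l → 6
s → h, o, j, k, n, l → 6
h → none → 0
o → j, k, n, l → 4
j → none → 0
k → none → 0
n → l → 1
l → none → 0
Sum: 6 + 6 + 0 + 4 + 0 + 0 + 1 + 0 = 17

17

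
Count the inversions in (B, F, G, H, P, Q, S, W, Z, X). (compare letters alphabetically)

Count, for each position, how many later elements it exceeds:
B → none → 0
F → none → 0
G → none → 0
H → none → 0
P → none → 0
Q → none → 0
S → none → 0
W → none → 0
Z → X → 1
X → none → 0
Sum: 0 + 0 + 0 + 0 + 0 + 0 + 0 + 0 + 1 + 0 = 1

1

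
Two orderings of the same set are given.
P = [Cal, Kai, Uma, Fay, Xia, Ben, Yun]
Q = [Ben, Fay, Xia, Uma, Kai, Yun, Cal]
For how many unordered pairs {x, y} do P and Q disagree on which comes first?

Assign each item its position (1..7) in the first ordering, then rewrite the second ordering as that position sequence:
positions: Cal→1, Kai→2, Uma→3, Fay→4, Xia→5, Ben→6, Yun→7
second ordering as positions: [6, 4, 5, 3, 2, 7, 1]
Discordant pairs = inversions in this position sequence.
6: 4, 5, 3, 2, 1 → 5
4: 3, 2, 1 → 3
5: 3, 2, 1 → 3
3: 2, 1 → 2
2: 1 → 1
7: 1 → 1
1: 0
Total: 5 + 3 + 3 + 2 + 1 + 1 + 0 = 15

15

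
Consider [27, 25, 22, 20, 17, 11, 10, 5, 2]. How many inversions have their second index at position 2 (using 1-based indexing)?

1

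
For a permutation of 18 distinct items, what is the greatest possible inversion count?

The maximum occurs when the array is in strictly decreasing order: every one of the C(18, 2) pairs is inverted.
C(18, 2) = 18·17/2 = 153

153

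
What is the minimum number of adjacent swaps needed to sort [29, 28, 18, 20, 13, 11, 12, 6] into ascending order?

Minimum adjacent swaps = number of inversions (each swap of adjacent out-of-order elements removes one inversion and no swap can remove more).
Count inversions — for each element, later elements that are smaller:
29: 28, 18, 20, 13, 11, 12, 6 → 7
28: 18, 20, 13, 11, 12, 6 → 6
18: 13, 11, 12, 6 → 4
20: 13, 11, 12, 6 → 4
13: 11, 12, 6 → 3
11: 6 → 1
12: 6 → 1
6: none → 0
Total inversions: 7 + 6 + 4 + 4 + 3 + 1 + 1 + 0 = 26

Swaps: 26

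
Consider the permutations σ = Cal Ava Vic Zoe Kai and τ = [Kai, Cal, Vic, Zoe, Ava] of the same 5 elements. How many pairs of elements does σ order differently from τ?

6

Assign each item its position (1..5) in the first ordering, then rewrite the second ordering as that position sequence:
positions: Cal→1, Ava→2, Vic→3, Zoe→4, Kai→5
second ordering as positions: [5, 1, 3, 4, 2]
Discordant pairs = inversions in this position sequence.
5: 1, 3, 4, 2 → 4
1: 0
3: 2 → 1
4: 2 → 1
2: 0
Total: 4 + 0 + 1 + 1 + 0 = 6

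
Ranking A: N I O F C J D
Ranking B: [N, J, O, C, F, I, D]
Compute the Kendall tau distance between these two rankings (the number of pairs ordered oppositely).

Assign each item its position (1..7) in the first ordering, then rewrite the second ordering as that position sequence:
positions: N→1, I→2, O→3, F→4, C→5, J→6, D→7
second ordering as positions: [1, 6, 3, 5, 4, 2, 7]
Discordant pairs = inversions in this position sequence.
1: 0
6: 3, 5, 4, 2 → 4
3: 2 → 1
5: 4, 2 → 2
4: 2 → 1
2: 0
7: 0
Total: 0 + 4 + 1 + 2 + 1 + 0 + 0 = 8

8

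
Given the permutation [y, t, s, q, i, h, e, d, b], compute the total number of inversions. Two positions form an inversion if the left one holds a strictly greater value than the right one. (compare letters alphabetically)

36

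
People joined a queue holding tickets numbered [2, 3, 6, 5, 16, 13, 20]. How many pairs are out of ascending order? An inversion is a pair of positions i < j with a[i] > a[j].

Sweep left to right; for each value list the smaller values that follow it:
2 → none → 0
3 → none → 0
6 → 5 → 1
5 → none → 0
16 → 13 → 1
13 → none → 0
20 → none → 0
Sum: 0 + 0 + 1 + 0 + 1 + 0 + 0 = 2

2 out-of-order pairs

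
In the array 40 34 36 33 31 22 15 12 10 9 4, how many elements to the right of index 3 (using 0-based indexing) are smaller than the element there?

The element at index 3 is 33.
Elements after it: 31, 22, 15, 12, 10, 9, 4
Those smaller than 33: 31, 22, 15, 12, 10, 9, 4

7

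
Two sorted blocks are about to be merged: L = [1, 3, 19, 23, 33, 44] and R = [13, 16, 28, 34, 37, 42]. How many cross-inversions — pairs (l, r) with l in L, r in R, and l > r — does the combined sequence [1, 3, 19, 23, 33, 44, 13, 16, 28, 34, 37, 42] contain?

Count, for every r in R, how many entries of L exceed r:
r = 13: 19, 23, 33, 44 → 4
r = 16: 19, 23, 33, 44 → 4
r = 28: 33, 44 → 2
r = 34: 44 → 1
r = 37: 44 → 1
r = 42: 44 → 1
Cross-inversions: 4 + 4 + 2 + 1 + 1 + 1 = 13

13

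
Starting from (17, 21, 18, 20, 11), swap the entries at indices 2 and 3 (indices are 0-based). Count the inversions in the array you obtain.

Positions 2 and 3 hold 18 and 20; after swapping, the array is [17, 21, 20, 18, 11].
For each element, count later entries that are smaller:
17 → 11 → 1
21 → 20, 18, 11 → 3
20 → 18, 11 → 2
18 → 11 → 1
11 → none → 0
Sum: 1 + 3 + 2 + 1 + 0 = 7

Inversions: 7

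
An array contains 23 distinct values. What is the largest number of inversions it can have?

A reversed (strictly descending) arrangement makes every pair an inversion, giving C(23, 2) inversions.
C(23, 2) = 23·22/2 = 253

253 inversions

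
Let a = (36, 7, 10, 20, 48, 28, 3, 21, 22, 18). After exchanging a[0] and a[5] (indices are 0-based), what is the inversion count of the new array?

Positions 0 and 5 hold 36 and 28; after swapping, the array is [28, 7, 10, 20, 48, 36, 3, 21, 22, 18].
Count, for each position, how many later elements it exceeds:
28 → 7, 10, 20, 3, 21, 22, 18 → 7
7 → 3 → 1
10 → 3 → 1
20 → 3, 18 → 2
48 → 36, 3, 21, 22, 18 → 5
36 → 3, 21, 22, 18 → 4
3 → none → 0
21 → 18 → 1
22 → 18 → 1
18 → none → 0
Sum: 7 + 1 + 1 + 2 + 5 + 4 + 0 + 1 + 1 + 0 = 22

22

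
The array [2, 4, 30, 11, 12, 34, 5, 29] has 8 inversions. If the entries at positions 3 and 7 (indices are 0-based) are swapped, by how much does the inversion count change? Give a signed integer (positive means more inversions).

+3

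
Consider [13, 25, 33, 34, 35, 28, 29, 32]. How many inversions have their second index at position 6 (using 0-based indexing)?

3

The element at index 6 is 29.
Elements before it: 13, 25, 33, 34, 35, 28
Those larger than 29: 33, 34, 35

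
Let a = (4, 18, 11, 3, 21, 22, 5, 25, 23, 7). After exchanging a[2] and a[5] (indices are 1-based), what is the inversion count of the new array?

Inversions: 16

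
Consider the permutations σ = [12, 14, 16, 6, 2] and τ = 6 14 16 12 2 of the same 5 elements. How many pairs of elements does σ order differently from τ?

Discordant pairs: 5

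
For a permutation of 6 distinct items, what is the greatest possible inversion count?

15 inversions

The maximum occurs when the array is in strictly decreasing order: every one of the C(6, 2) pairs is inverted.
C(6, 2) = 6·5/2 = 15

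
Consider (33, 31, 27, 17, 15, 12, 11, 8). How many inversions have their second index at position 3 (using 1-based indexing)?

2

The element at index 3 is 27.
Elements before it: 33, 31
Those larger than 27: 33, 31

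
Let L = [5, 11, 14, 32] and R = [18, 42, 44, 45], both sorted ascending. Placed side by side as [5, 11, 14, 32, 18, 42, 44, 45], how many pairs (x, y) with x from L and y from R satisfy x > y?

Take each right-half value and tally the left-half values above it:
r = 18: 32 → 1
r = 42: none → 0
r = 44: none → 0
r = 45: none → 0
Cross-inversions: 1 + 0 + 0 + 0 = 1

1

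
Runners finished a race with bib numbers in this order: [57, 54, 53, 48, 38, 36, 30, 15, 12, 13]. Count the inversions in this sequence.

44 inversions

Count, for each position, how many later elements it exceeds:
57 → 54, 53, 48, 38, 36, 30, 15, 12, 13 → 9
54 → 53, 48, 38, 36, 30, 15, 12, 13 → 8
53 → 48, 38, 36, 30, 15, 12, 13 → 7
48 → 38, 36, 30, 15, 12, 13 → 6
38 → 36, 30, 15, 12, 13 → 5
36 → 30, 15, 12, 13 → 4
30 → 15, 12, 13 → 3
15 → 12, 13 → 2
12 → none → 0
13 → none → 0
Sum: 9 + 8 + 7 + 6 + 5 + 4 + 3 + 2 + 0 + 0 = 44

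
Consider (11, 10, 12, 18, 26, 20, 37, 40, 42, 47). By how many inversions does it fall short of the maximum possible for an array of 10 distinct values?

Maximum inversions for 10 distinct elements is C(10, 2) = 10·9/2 = 45.
Current inversions — for each element, count later smaller elements:
11: 1
10: 0
12: 0
18: 0
26: 1
20: 0
37: 0
40: 0
42: 0
47: 0
Current total: 1 + 0 + 0 + 0 + 1 + 0 + 0 + 0 + 0 + 0 = 2
Shortfall: 45 − 2 = 43

43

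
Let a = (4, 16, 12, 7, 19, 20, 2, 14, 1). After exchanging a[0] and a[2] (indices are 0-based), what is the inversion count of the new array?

Positions 0 and 2 hold 4 and 12; after swapping, the array is [12, 16, 4, 7, 19, 20, 2, 14, 1].
Sweep left to right; for each value list the smaller values that follow it:
12: 4
16: 5
4: 2
7: 2
19: 3
20: 3
2: 1
14: 1
1: 0
Sum: 4 + 5 + 2 + 2 + 3 + 3 + 1 + 1 + 0 = 21

There are 21 inversions.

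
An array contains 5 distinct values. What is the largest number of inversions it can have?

The maximum occurs when the array is in strictly decreasing order: every one of the C(5, 2) pairs is inverted.
C(5, 2) = 5·4/2 = 10

10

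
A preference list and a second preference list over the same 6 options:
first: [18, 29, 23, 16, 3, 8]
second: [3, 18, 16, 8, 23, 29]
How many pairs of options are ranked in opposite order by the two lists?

9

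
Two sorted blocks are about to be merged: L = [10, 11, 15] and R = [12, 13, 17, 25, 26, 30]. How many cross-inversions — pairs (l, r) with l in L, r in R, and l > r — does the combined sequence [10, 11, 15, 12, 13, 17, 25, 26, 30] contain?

For each element r of the right run, count left-run elements greater than r:
r = 12: 15 → 1
r = 13: 15 → 1
r = 17: none → 0
r = 25: none → 0
r = 26: none → 0
r = 30: none → 0
Cross-inversions: 1 + 1 + 0 + 0 + 0 + 0 = 2

2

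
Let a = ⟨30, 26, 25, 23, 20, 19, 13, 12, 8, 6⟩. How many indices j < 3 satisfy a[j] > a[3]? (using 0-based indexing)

3

The element at index 3 is 23.
Elements before it: 30, 26, 25
Those larger than 23: 30, 26, 25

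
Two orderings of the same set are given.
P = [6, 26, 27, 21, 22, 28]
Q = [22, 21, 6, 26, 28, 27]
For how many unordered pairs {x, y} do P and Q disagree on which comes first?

Assign each item its position (1..6) in the first ordering, then rewrite the second ordering as that position sequence:
positions: 6→1, 26→2, 27→3, 21→4, 22→5, 28→6
second ordering as positions: [5, 4, 1, 2, 6, 3]
Discordant pairs = inversions in this position sequence.
5: 4, 1, 2, 3 → 4
4: 1, 2, 3 → 3
1: 0
2: 0
6: 3 → 1
3: 0
Total: 4 + 3 + 0 + 0 + 1 + 0 = 8

There are 8 disagreeing pairs.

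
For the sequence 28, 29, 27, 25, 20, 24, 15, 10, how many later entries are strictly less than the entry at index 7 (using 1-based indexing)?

The element at index 7 is 15.
Elements after it: 10
Those smaller than 15: 10

1 such element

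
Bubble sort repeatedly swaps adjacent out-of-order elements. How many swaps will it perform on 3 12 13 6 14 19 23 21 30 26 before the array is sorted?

Swaps: 4

Minimum adjacent swaps = number of inversions (each swap of adjacent out-of-order elements removes one inversion and no swap can remove more).
Count inversions — for each element, later elements that are smaller:
3: none → 0
12: 6 → 1
13: 6 → 1
6: none → 0
14: none → 0
19: none → 0
23: 21 → 1
21: none → 0
30: 26 → 1
26: none → 0
Total inversions: 0 + 1 + 1 + 0 + 0 + 0 + 1 + 0 + 1 + 0 = 4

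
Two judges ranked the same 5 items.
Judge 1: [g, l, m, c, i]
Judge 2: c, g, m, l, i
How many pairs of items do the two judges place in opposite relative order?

Assign each item its position (1..5) in the first ordering, then rewrite the second ordering as that position sequence:
positions: g→1, l→2, m→3, c→4, i→5
second ordering as positions: [4, 1, 3, 2, 5]
Discordant pairs = inversions in this position sequence.
4: 1, 3, 2 → 3
1: 0
3: 2 → 1
2: 0
5: 0
Total: 3 + 0 + 1 + 0 + 0 = 4

4 discordant pairs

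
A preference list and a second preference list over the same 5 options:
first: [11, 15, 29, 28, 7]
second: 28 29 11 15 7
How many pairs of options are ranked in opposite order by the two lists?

5

Assign each item its position (1..5) in the first ordering, then rewrite the second ordering as that position sequence:
positions: 11→1, 15→2, 29→3, 28→4, 7→5
second ordering as positions: [4, 3, 1, 2, 5]
Discordant pairs = inversions in this position sequence.
4: 3, 1, 2 → 3
3: 1, 2 → 2
1: 0
2: 0
5: 0
Total: 3 + 2 + 0 + 0 + 0 = 5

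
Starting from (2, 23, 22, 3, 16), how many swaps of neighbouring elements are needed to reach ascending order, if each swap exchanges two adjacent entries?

Minimum adjacent swaps = number of inversions (each swap of adjacent out-of-order elements removes one inversion and no swap can remove more).
Count inversions — for each element, later elements that are smaller:
2: none → 0
23: 22, 3, 16 → 3
22: 3, 16 → 2
3: none → 0
16: none → 0
Total inversions: 0 + 3 + 2 + 0 + 0 = 5

5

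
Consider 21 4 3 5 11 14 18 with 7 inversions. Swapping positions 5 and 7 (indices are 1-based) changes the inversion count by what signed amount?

+3

Positions 5 and 7 hold 11 and 18; after swapping, the array is [21, 4, 3, 5, 18, 14, 11].
Element-by-element contributions:
21: 6
4: 1
3: 0
5: 0
18: 2
14: 1
11: 0
Sum: 6 + 1 + 0 + 0 + 2 + 1 + 0 = 10
Change: 10 − 7 = +3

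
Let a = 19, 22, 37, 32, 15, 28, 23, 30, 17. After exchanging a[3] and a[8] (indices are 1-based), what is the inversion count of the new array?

Positions 3 and 8 hold 37 and 30; after swapping, the array is [19, 22, 30, 32, 15, 28, 23, 37, 17].
Sweep left to right; for each value list the smaller values that follow it:
19 → 15, 17 → 2
22 → 15, 17 → 2
30 → 15, 28, 23, 17 → 4
32 → 15, 28, 23, 17 → 4
15 → none → 0
28 → 23, 17 → 2
23 → 17 → 1
37 → 17 → 1
17 → none → 0
Sum: 2 + 2 + 4 + 4 + 0 + 2 + 1 + 1 + 0 = 16

16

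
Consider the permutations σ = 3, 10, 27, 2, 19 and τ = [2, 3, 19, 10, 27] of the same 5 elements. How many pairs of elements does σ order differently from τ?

5

Assign each item its position (1..5) in the first ordering, then rewrite the second ordering as that position sequence:
positions: 3→1, 10→2, 27→3, 2→4, 19→5
second ordering as positions: [4, 1, 5, 2, 3]
Discordant pairs = inversions in this position sequence.
4: 1, 2, 3 → 3
1: 0
5: 2, 3 → 2
2: 0
3: 0
Total: 3 + 0 + 2 + 0 + 0 = 5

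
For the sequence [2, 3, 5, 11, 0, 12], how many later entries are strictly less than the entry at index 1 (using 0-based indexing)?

The element at index 1 is 3.
Elements after it: 5, 11, 0, 12
Those smaller than 3: 0

1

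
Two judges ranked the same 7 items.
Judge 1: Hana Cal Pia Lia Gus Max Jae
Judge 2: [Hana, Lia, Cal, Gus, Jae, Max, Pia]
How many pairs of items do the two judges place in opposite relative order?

Assign each item its position (1..7) in the first ordering, then rewrite the second ordering as that position sequence:
positions: Hana→1, Cal→2, Pia→3, Lia→4, Gus→5, Max→6, Jae→7
second ordering as positions: [1, 4, 2, 5, 7, 6, 3]
Discordant pairs = inversions in this position sequence.
1: 0
4: 2, 3 → 2
2: 0
5: 3 → 1
7: 6, 3 → 2
6: 3 → 1
3: 0
Total: 0 + 2 + 0 + 1 + 2 + 1 + 0 = 6

6 discordant pairs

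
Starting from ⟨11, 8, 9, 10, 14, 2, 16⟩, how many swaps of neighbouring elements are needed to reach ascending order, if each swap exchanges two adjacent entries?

8 swaps

Each adjacent swap fixes exactly one inversion, so the minimum swap count equals the number of inversions.
Count inversions — for each element, later elements that are smaller:
11: 8, 9, 10, 2 → 4
8: 2 → 1
9: 2 → 1
10: 2 → 1
14: 2 → 1
2: none → 0
16: none → 0
Total inversions: 4 + 1 + 1 + 1 + 1 + 0 + 0 = 8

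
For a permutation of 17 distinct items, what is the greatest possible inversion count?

136

The maximum occurs when the array is in strictly decreasing order: every one of the C(17, 2) pairs is inverted.
C(17, 2) = 17·16/2 = 136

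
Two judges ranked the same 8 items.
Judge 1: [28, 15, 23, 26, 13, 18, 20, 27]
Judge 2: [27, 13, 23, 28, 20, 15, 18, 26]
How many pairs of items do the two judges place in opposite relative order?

17

Assign each item its position (1..8) in the first ordering, then rewrite the second ordering as that position sequence:
positions: 28→1, 15→2, 23→3, 26→4, 13→5, 18→6, 20→7, 27→8
second ordering as positions: [8, 5, 3, 1, 7, 2, 6, 4]
Discordant pairs = inversions in this position sequence.
8: 5, 3, 1, 7, 2, 6, 4 → 7
5: 3, 1, 2, 4 → 4
3: 1, 2 → 2
1: 0
7: 2, 6, 4 → 3
2: 0
6: 4 → 1
4: 0
Total: 7 + 4 + 2 + 0 + 3 + 0 + 1 + 0 = 17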